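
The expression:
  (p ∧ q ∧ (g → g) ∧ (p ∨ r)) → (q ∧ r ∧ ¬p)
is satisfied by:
  {p: False, q: False}
  {q: True, p: False}
  {p: True, q: False}


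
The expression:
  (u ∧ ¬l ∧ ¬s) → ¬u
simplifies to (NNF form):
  l ∨ s ∨ ¬u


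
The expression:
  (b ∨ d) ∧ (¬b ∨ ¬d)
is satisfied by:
  {b: True, d: False}
  {d: True, b: False}


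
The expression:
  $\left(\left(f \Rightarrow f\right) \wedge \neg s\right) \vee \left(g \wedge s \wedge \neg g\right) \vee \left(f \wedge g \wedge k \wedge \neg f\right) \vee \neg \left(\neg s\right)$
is always true.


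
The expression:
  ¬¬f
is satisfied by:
  {f: True}


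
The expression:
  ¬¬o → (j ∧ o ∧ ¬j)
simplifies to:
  ¬o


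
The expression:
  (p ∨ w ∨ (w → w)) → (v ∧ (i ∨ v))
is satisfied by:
  {v: True}


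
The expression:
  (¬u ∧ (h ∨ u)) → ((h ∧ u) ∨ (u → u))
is always true.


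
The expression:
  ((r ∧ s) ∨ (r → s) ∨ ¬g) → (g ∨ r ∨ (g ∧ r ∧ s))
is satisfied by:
  {r: True, g: True}
  {r: True, g: False}
  {g: True, r: False}


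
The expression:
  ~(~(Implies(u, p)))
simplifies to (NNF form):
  p | ~u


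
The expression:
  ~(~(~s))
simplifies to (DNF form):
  ~s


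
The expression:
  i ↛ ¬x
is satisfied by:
  {i: True, x: True}


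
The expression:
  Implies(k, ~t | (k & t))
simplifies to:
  True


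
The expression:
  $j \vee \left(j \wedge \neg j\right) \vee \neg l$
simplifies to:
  $j \vee \neg l$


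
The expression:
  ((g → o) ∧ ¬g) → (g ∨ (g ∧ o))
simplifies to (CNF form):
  g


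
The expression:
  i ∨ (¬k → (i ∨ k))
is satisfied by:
  {i: True, k: True}
  {i: True, k: False}
  {k: True, i: False}


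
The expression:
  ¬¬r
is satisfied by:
  {r: True}


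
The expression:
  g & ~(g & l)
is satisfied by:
  {g: True, l: False}


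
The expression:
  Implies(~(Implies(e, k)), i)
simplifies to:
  i | k | ~e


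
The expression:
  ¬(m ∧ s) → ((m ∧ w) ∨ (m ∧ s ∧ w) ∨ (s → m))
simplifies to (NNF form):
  m ∨ ¬s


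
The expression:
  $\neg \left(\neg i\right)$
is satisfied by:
  {i: True}


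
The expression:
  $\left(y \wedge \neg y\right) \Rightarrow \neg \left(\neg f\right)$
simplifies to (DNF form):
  $\text{True}$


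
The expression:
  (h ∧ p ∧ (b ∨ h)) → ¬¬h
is always true.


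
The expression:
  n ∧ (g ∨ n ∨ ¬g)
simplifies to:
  n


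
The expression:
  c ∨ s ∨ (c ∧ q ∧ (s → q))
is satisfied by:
  {c: True, s: True}
  {c: True, s: False}
  {s: True, c: False}


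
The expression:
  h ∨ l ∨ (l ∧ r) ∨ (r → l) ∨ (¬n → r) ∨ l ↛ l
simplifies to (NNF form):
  True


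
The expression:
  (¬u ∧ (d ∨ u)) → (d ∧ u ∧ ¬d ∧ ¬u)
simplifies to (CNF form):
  u ∨ ¬d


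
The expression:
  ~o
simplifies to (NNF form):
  ~o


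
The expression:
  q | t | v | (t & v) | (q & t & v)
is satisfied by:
  {t: True, q: True, v: True}
  {t: True, q: True, v: False}
  {t: True, v: True, q: False}
  {t: True, v: False, q: False}
  {q: True, v: True, t: False}
  {q: True, v: False, t: False}
  {v: True, q: False, t: False}


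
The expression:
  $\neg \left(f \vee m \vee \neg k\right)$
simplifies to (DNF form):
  $k \wedge \neg f \wedge \neg m$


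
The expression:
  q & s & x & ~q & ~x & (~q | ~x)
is never true.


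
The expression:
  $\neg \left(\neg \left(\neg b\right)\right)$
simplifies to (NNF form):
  $\neg b$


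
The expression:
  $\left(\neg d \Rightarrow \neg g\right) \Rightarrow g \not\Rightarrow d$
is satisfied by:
  {g: True, d: False}


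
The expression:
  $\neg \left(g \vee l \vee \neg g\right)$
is never true.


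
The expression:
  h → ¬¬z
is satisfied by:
  {z: True, h: False}
  {h: False, z: False}
  {h: True, z: True}


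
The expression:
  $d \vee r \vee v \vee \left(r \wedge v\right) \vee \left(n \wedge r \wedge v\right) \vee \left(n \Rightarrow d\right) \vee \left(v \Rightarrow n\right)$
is always true.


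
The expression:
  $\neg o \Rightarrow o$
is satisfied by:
  {o: True}


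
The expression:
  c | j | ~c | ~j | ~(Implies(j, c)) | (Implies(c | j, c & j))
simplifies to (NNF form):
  True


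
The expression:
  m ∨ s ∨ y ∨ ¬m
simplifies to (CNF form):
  True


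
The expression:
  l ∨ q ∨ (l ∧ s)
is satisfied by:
  {q: True, l: True}
  {q: True, l: False}
  {l: True, q: False}


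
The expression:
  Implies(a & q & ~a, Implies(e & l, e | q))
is always true.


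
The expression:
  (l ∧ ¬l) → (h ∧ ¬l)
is always true.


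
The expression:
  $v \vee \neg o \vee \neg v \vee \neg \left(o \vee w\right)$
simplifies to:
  $\text{True}$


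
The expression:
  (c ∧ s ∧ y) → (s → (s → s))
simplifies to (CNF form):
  True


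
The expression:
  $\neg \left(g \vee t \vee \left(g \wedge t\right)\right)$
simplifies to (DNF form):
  $\neg g \wedge \neg t$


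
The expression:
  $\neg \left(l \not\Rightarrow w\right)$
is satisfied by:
  {w: True, l: False}
  {l: False, w: False}
  {l: True, w: True}


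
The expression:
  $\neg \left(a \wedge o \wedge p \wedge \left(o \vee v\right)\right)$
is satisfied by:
  {p: False, o: False, a: False}
  {a: True, p: False, o: False}
  {o: True, p: False, a: False}
  {a: True, o: True, p: False}
  {p: True, a: False, o: False}
  {a: True, p: True, o: False}
  {o: True, p: True, a: False}


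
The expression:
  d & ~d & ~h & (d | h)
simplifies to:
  False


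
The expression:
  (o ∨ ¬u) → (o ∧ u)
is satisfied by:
  {u: True}


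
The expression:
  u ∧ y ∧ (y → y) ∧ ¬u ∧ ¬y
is never true.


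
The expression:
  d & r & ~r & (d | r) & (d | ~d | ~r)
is never true.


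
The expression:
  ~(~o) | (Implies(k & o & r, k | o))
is always true.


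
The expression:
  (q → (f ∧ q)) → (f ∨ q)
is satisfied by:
  {q: True, f: True}
  {q: True, f: False}
  {f: True, q: False}


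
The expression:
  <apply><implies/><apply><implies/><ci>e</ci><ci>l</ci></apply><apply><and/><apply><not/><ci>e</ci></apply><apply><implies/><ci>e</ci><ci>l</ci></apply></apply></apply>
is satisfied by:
  {l: False, e: False}
  {e: True, l: False}
  {l: True, e: False}


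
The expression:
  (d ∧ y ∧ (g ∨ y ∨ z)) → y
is always true.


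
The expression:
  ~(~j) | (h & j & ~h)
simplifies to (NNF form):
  j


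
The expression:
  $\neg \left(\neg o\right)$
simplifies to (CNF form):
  $o$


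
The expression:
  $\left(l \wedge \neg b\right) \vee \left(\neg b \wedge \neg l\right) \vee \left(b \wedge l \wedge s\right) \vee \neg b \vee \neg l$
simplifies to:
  $s \vee \neg b \vee \neg l$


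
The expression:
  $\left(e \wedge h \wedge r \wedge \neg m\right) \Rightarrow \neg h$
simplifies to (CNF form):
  $m \vee \neg e \vee \neg h \vee \neg r$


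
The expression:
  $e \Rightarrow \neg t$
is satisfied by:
  {e: False, t: False}
  {t: True, e: False}
  {e: True, t: False}


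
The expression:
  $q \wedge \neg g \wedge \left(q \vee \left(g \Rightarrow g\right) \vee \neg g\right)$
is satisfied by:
  {q: True, g: False}


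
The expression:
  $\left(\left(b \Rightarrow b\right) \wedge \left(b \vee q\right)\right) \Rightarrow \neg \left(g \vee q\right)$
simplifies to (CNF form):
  $\neg q \wedge \left(\neg b \vee \neg g\right)$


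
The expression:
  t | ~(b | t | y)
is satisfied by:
  {t: True, b: False, y: False}
  {y: True, t: True, b: False}
  {t: True, b: True, y: False}
  {y: True, t: True, b: True}
  {y: False, b: False, t: False}


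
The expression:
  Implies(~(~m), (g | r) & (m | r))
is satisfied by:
  {r: True, g: True, m: False}
  {r: True, m: False, g: False}
  {g: True, m: False, r: False}
  {g: False, m: False, r: False}
  {r: True, g: True, m: True}
  {r: True, m: True, g: False}
  {g: True, m: True, r: False}


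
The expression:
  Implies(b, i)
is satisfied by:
  {i: True, b: False}
  {b: False, i: False}
  {b: True, i: True}


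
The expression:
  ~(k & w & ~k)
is always true.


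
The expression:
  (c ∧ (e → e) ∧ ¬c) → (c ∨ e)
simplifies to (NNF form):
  True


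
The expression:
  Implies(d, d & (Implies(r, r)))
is always true.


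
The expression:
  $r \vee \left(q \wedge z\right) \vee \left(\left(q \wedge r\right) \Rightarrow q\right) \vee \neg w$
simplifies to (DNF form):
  $\text{True}$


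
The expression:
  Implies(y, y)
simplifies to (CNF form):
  True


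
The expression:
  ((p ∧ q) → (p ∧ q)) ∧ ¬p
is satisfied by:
  {p: False}


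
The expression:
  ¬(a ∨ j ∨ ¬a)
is never true.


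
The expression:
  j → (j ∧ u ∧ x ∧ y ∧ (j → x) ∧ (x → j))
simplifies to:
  (u ∧ x ∧ y) ∨ ¬j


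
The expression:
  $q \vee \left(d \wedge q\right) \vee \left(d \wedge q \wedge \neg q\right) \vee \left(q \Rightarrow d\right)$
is always true.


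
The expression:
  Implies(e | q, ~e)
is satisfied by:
  {e: False}


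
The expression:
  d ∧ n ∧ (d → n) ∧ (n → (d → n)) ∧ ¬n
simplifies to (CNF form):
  False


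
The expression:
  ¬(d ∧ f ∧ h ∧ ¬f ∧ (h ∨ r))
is always true.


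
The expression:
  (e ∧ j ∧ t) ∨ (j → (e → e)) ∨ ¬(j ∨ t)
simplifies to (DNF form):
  True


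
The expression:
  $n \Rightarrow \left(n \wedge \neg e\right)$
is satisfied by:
  {e: False, n: False}
  {n: True, e: False}
  {e: True, n: False}


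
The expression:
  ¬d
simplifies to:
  ¬d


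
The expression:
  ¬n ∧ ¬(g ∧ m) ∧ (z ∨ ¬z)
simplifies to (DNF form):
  (¬g ∧ ¬n) ∨ (¬m ∧ ¬n)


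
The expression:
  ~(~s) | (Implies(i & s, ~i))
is always true.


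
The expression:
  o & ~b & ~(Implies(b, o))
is never true.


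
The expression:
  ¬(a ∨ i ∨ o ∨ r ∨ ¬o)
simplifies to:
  False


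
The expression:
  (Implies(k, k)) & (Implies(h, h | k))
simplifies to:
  True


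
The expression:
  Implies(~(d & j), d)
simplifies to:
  d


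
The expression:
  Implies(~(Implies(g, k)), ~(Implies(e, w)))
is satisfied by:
  {k: True, e: True, w: False, g: False}
  {k: True, e: False, w: False, g: False}
  {k: True, w: True, e: True, g: False}
  {k: True, w: True, e: False, g: False}
  {e: True, k: False, w: False, g: False}
  {e: False, k: False, w: False, g: False}
  {w: True, e: True, k: False, g: False}
  {w: True, e: False, k: False, g: False}
  {g: True, k: True, e: True, w: False}
  {g: True, k: True, e: False, w: False}
  {g: True, k: True, w: True, e: True}
  {g: True, k: True, w: True, e: False}
  {g: True, e: True, w: False, k: False}


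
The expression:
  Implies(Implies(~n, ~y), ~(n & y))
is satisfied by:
  {y: False, n: False}
  {n: True, y: False}
  {y: True, n: False}


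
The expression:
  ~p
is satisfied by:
  {p: False}


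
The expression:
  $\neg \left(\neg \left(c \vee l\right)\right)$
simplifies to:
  $c \vee l$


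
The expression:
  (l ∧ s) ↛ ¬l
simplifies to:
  l ∧ s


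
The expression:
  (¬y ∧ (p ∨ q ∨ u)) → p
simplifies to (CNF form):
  (p ∨ y ∨ ¬q) ∧ (p ∨ y ∨ ¬u)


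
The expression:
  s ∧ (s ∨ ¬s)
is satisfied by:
  {s: True}


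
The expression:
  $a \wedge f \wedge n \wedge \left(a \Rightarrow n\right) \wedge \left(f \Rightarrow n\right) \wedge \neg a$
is never true.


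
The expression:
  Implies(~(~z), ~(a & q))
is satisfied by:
  {q: False, z: False, a: False}
  {a: True, q: False, z: False}
  {z: True, q: False, a: False}
  {a: True, z: True, q: False}
  {q: True, a: False, z: False}
  {a: True, q: True, z: False}
  {z: True, q: True, a: False}


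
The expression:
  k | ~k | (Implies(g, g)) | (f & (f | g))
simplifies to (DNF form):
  True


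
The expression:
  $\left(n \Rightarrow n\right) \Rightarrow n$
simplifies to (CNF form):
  $n$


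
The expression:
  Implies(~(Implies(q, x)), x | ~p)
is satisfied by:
  {x: True, p: False, q: False}
  {p: False, q: False, x: False}
  {x: True, q: True, p: False}
  {q: True, p: False, x: False}
  {x: True, p: True, q: False}
  {p: True, x: False, q: False}
  {x: True, q: True, p: True}


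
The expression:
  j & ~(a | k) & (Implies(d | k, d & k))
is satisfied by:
  {j: True, d: False, k: False, a: False}


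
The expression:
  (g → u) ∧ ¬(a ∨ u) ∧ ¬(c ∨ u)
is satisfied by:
  {g: False, u: False, a: False, c: False}


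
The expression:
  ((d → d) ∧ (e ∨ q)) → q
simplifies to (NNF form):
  q ∨ ¬e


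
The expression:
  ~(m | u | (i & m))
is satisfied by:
  {u: False, m: False}


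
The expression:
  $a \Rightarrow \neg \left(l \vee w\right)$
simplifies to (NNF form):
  $\left(\neg l \wedge \neg w\right) \vee \neg a$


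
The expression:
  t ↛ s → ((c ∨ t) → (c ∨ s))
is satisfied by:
  {c: True, s: True, t: False}
  {c: True, s: False, t: False}
  {s: True, c: False, t: False}
  {c: False, s: False, t: False}
  {c: True, t: True, s: True}
  {c: True, t: True, s: False}
  {t: True, s: True, c: False}


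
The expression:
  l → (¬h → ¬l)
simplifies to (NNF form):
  h ∨ ¬l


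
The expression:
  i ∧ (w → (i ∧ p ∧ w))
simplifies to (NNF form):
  i ∧ (p ∨ ¬w)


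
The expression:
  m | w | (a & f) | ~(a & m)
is always true.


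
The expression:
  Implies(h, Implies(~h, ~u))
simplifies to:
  True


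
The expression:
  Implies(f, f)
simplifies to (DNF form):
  True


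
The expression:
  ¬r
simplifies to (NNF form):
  ¬r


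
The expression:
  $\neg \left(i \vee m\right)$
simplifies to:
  $\neg i \wedge \neg m$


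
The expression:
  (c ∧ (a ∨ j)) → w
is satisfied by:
  {w: True, j: False, c: False, a: False}
  {w: True, a: True, j: False, c: False}
  {w: True, j: True, c: False, a: False}
  {w: True, a: True, j: True, c: False}
  {a: False, j: False, c: False, w: False}
  {a: True, j: False, c: False, w: False}
  {j: True, a: False, c: False, w: False}
  {a: True, j: True, c: False, w: False}
  {c: True, w: True, a: False, j: False}
  {a: True, c: True, w: True, j: False}
  {c: True, w: True, j: True, a: False}
  {a: True, c: True, w: True, j: True}
  {c: True, w: False, j: False, a: False}


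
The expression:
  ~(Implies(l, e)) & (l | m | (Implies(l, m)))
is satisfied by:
  {l: True, e: False}


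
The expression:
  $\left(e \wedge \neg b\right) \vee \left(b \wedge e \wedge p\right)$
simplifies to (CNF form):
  $e \wedge \left(p \vee \neg b\right)$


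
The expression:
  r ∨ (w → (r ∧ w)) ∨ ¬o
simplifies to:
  r ∨ ¬o ∨ ¬w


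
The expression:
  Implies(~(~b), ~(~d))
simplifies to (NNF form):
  d | ~b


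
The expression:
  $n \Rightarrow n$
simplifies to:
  $\text{True}$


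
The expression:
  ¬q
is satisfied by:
  {q: False}


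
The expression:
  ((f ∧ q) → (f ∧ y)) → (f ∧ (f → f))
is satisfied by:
  {f: True}


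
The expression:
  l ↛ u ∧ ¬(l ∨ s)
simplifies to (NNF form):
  False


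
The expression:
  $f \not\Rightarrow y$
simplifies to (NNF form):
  $f \wedge \neg y$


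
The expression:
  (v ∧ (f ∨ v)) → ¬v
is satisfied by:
  {v: False}


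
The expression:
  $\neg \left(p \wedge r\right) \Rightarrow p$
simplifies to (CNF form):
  $p$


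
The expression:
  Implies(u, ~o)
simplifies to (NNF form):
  ~o | ~u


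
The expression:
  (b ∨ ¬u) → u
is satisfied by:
  {u: True}


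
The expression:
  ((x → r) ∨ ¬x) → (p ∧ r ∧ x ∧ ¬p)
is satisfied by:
  {x: True, r: False}


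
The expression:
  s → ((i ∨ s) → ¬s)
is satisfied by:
  {s: False}


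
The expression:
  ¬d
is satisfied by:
  {d: False}


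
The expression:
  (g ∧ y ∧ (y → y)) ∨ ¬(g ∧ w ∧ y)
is always true.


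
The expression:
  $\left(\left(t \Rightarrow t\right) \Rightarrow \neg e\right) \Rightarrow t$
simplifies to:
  $e \vee t$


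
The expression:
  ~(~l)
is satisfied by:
  {l: True}


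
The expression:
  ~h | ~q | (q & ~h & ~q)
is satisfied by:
  {h: False, q: False}
  {q: True, h: False}
  {h: True, q: False}


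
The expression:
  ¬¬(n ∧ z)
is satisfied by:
  {z: True, n: True}


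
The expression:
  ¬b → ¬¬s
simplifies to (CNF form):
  b ∨ s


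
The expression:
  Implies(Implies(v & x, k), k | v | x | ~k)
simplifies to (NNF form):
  True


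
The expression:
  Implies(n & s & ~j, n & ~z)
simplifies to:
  j | ~n | ~s | ~z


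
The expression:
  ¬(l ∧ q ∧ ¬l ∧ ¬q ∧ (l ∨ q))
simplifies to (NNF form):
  True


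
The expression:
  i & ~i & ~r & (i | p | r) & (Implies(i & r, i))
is never true.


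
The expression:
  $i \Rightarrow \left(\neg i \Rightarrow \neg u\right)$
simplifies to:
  $\text{True}$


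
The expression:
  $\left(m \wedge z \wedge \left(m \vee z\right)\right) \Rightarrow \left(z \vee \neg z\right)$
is always true.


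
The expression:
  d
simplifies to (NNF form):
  d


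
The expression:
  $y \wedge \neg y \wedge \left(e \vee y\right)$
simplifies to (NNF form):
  $\text{False}$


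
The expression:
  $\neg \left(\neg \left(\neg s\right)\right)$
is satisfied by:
  {s: False}


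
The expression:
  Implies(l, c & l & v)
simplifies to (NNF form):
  ~l | (c & v)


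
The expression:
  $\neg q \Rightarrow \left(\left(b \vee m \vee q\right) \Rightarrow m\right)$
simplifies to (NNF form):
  $m \vee q \vee \neg b$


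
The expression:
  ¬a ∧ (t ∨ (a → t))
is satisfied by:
  {a: False}


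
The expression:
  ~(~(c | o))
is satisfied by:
  {o: True, c: True}
  {o: True, c: False}
  {c: True, o: False}


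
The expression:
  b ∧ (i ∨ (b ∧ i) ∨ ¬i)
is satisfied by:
  {b: True}


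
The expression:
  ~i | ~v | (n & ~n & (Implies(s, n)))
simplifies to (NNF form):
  ~i | ~v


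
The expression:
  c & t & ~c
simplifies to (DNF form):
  False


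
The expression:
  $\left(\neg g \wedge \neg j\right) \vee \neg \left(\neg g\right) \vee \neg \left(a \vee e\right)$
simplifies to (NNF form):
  $g \vee \left(\neg a \wedge \neg e\right) \vee \neg j$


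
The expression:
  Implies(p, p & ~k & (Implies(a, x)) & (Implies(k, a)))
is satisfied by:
  {x: True, a: False, p: False, k: False}
  {k: False, a: False, x: False, p: False}
  {x: True, a: True, k: False, p: False}
  {a: True, k: False, x: False, p: False}
  {k: True, x: True, a: False, p: False}
  {k: True, a: False, x: False, p: False}
  {k: True, x: True, a: True, p: False}
  {k: True, a: True, x: False, p: False}
  {p: True, x: True, k: False, a: False}
  {p: True, k: False, a: False, x: False}
  {p: True, x: True, a: True, k: False}


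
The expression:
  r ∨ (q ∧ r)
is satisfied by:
  {r: True}


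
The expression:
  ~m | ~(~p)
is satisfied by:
  {p: True, m: False}
  {m: False, p: False}
  {m: True, p: True}


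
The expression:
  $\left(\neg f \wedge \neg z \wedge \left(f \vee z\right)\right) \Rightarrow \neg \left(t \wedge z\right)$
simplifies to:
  $\text{True}$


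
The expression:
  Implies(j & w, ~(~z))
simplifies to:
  z | ~j | ~w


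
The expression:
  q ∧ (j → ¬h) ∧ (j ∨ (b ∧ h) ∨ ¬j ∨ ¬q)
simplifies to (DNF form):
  (q ∧ ¬h) ∨ (q ∧ ¬j)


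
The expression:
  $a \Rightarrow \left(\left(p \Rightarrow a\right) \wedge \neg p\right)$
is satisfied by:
  {p: False, a: False}
  {a: True, p: False}
  {p: True, a: False}


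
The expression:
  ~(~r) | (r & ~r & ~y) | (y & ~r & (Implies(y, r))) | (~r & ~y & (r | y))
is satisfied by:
  {r: True}


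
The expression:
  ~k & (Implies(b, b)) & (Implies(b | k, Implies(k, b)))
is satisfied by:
  {k: False}


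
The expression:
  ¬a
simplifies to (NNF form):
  ¬a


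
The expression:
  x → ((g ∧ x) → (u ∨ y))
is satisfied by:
  {y: True, u: True, g: False, x: False}
  {y: True, g: False, u: False, x: False}
  {u: True, y: False, g: False, x: False}
  {y: False, g: False, u: False, x: False}
  {x: True, y: True, u: True, g: False}
  {x: True, y: True, g: False, u: False}
  {x: True, u: True, y: False, g: False}
  {x: True, y: False, g: False, u: False}
  {y: True, g: True, u: True, x: False}
  {y: True, g: True, x: False, u: False}
  {g: True, u: True, x: False, y: False}
  {g: True, x: False, u: False, y: False}
  {y: True, g: True, x: True, u: True}
  {y: True, g: True, x: True, u: False}
  {g: True, x: True, u: True, y: False}


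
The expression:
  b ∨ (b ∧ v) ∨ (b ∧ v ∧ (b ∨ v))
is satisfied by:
  {b: True}


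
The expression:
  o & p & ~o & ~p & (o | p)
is never true.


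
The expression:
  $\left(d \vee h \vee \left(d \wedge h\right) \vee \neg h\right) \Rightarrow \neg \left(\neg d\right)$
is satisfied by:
  {d: True}


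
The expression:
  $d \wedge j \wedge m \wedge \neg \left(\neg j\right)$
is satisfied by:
  {m: True, j: True, d: True}


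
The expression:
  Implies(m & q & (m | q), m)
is always true.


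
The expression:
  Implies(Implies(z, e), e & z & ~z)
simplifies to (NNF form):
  z & ~e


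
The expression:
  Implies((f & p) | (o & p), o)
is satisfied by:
  {o: True, p: False, f: False}
  {p: False, f: False, o: False}
  {f: True, o: True, p: False}
  {f: True, p: False, o: False}
  {o: True, p: True, f: False}
  {p: True, o: False, f: False}
  {f: True, p: True, o: True}


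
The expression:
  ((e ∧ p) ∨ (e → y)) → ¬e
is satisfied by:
  {y: False, e: False, p: False}
  {p: True, y: False, e: False}
  {y: True, p: False, e: False}
  {p: True, y: True, e: False}
  {e: True, p: False, y: False}


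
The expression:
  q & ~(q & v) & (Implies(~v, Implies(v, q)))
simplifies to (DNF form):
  q & ~v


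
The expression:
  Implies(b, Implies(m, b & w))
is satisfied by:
  {w: True, m: False, b: False}
  {m: False, b: False, w: False}
  {w: True, b: True, m: False}
  {b: True, m: False, w: False}
  {w: True, m: True, b: False}
  {m: True, w: False, b: False}
  {w: True, b: True, m: True}


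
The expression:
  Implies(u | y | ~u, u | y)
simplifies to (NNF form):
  u | y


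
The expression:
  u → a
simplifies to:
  a ∨ ¬u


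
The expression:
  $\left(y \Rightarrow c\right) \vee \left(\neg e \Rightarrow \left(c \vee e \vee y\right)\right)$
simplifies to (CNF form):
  $\text{True}$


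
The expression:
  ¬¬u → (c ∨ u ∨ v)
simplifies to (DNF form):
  True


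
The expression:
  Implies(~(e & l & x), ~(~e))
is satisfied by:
  {e: True}


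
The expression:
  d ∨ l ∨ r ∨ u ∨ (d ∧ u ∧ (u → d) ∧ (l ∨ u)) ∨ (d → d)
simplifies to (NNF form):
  True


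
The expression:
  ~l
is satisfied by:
  {l: False}


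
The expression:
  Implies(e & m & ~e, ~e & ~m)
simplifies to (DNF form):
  True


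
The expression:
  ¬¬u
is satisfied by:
  {u: True}


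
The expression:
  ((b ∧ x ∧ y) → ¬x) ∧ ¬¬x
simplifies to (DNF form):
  (x ∧ ¬b) ∨ (x ∧ ¬y)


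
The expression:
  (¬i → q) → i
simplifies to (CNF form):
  i ∨ ¬q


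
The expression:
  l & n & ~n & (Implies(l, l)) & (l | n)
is never true.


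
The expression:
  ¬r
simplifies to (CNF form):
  ¬r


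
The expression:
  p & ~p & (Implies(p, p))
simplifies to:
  False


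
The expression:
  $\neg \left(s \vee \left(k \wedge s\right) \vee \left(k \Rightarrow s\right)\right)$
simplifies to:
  $k \wedge \neg s$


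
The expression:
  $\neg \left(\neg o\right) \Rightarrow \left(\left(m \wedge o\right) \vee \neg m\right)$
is always true.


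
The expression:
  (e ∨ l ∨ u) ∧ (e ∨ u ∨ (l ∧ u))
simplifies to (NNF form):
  e ∨ u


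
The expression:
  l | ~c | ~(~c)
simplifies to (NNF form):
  True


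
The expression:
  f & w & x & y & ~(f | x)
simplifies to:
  False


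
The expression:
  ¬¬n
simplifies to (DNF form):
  n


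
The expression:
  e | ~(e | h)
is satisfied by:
  {e: True, h: False}
  {h: False, e: False}
  {h: True, e: True}


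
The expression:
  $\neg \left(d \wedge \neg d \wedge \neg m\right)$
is always true.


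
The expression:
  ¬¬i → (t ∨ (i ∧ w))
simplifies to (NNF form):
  t ∨ w ∨ ¬i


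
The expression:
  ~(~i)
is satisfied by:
  {i: True}


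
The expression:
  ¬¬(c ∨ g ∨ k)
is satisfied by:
  {k: True, c: True, g: True}
  {k: True, c: True, g: False}
  {k: True, g: True, c: False}
  {k: True, g: False, c: False}
  {c: True, g: True, k: False}
  {c: True, g: False, k: False}
  {g: True, c: False, k: False}


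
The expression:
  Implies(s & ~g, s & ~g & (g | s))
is always true.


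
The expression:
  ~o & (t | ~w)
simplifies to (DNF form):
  (t & ~o) | (~o & ~w)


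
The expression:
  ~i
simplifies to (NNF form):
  ~i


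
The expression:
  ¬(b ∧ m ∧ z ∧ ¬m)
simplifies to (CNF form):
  True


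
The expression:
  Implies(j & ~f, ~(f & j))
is always true.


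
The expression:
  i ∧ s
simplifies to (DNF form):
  i ∧ s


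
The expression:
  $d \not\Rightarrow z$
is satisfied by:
  {d: True, z: False}


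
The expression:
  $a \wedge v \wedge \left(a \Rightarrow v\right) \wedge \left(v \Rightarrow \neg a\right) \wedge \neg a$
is never true.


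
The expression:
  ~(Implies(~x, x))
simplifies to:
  ~x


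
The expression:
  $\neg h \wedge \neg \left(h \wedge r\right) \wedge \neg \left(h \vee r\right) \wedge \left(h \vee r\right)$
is never true.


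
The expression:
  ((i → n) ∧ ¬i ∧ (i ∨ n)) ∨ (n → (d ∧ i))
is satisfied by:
  {d: True, i: False, n: False}
  {i: False, n: False, d: False}
  {n: True, d: True, i: False}
  {n: True, i: False, d: False}
  {d: True, i: True, n: False}
  {i: True, d: False, n: False}
  {n: True, i: True, d: True}


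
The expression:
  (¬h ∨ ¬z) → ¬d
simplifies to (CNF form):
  (h ∨ ¬d) ∧ (z ∨ ¬d)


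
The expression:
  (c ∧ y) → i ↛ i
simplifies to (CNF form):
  ¬c ∨ ¬y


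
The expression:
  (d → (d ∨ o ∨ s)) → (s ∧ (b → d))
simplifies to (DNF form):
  (d ∧ s) ∨ (s ∧ ¬b)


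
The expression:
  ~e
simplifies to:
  ~e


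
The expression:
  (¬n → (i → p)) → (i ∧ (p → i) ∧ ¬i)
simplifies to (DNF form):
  i ∧ ¬n ∧ ¬p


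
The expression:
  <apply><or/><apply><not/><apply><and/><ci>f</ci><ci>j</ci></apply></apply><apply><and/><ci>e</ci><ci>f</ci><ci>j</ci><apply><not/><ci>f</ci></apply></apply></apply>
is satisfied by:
  {j: False, f: False}
  {f: True, j: False}
  {j: True, f: False}


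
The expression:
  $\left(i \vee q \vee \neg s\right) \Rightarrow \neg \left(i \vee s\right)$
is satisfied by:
  {s: False, i: False, q: False}
  {q: True, s: False, i: False}
  {s: True, q: False, i: False}


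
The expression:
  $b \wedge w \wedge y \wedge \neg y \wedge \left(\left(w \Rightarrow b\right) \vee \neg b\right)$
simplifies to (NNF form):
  $\text{False}$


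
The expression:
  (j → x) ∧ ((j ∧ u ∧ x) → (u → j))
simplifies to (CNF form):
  x ∨ ¬j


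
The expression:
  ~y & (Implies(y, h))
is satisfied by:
  {y: False}


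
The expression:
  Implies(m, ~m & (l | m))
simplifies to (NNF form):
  ~m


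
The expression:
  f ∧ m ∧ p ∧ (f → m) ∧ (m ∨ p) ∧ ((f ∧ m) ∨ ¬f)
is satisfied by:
  {m: True, p: True, f: True}


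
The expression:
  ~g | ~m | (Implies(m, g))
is always true.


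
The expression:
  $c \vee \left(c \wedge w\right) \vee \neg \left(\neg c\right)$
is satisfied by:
  {c: True}


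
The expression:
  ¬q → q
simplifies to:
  q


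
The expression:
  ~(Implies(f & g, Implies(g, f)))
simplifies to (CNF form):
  False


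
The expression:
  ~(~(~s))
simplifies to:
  ~s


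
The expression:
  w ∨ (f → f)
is always true.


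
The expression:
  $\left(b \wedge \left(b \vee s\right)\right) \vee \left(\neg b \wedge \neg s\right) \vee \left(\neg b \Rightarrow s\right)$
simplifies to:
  $\text{True}$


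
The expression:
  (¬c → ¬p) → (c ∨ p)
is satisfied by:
  {c: True, p: True}
  {c: True, p: False}
  {p: True, c: False}


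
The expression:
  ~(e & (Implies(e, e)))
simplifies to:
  ~e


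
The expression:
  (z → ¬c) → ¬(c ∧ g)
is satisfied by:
  {z: True, g: False, c: False}
  {g: False, c: False, z: False}
  {z: True, c: True, g: False}
  {c: True, g: False, z: False}
  {z: True, g: True, c: False}
  {g: True, z: False, c: False}
  {z: True, c: True, g: True}


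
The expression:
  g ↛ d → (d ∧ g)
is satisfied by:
  {d: True, g: False}
  {g: False, d: False}
  {g: True, d: True}


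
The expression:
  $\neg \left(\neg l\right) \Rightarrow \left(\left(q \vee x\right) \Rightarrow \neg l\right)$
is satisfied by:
  {q: False, l: False, x: False}
  {x: True, q: False, l: False}
  {q: True, x: False, l: False}
  {x: True, q: True, l: False}
  {l: True, x: False, q: False}


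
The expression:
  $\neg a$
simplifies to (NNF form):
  $\neg a$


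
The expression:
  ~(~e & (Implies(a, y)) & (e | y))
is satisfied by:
  {e: True, y: False}
  {y: False, e: False}
  {y: True, e: True}


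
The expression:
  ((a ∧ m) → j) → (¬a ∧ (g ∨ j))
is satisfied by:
  {m: True, g: True, j: True, a: False}
  {g: True, j: True, m: False, a: False}
  {m: True, g: True, j: False, a: False}
  {g: True, m: False, j: False, a: False}
  {m: True, j: True, g: False, a: False}
  {j: True, m: False, g: False, a: False}
  {a: True, g: True, m: True, j: False}
  {a: True, m: True, j: False, g: False}


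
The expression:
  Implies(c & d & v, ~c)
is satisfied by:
  {v: False, d: False, c: False}
  {c: True, v: False, d: False}
  {d: True, v: False, c: False}
  {c: True, d: True, v: False}
  {v: True, c: False, d: False}
  {c: True, v: True, d: False}
  {d: True, v: True, c: False}


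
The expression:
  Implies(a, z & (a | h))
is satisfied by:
  {z: True, a: False}
  {a: False, z: False}
  {a: True, z: True}


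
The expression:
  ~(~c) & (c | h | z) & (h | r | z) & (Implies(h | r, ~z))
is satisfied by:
  {c: True, r: True, h: False, z: False}
  {c: True, h: True, z: False, r: False}
  {c: True, r: True, h: True, z: False}
  {c: True, z: True, h: False, r: False}


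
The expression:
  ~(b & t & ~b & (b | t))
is always true.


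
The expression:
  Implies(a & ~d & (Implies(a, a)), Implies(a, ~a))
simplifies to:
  d | ~a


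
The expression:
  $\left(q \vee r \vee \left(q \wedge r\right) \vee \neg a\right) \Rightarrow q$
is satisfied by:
  {q: True, a: True, r: False}
  {q: True, a: False, r: False}
  {r: True, q: True, a: True}
  {r: True, q: True, a: False}
  {a: True, r: False, q: False}


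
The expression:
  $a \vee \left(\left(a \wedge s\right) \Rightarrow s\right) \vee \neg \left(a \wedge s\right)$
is always true.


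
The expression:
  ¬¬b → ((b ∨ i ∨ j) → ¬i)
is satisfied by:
  {b: False, i: False}
  {i: True, b: False}
  {b: True, i: False}


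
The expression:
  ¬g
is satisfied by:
  {g: False}


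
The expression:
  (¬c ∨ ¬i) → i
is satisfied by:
  {i: True}


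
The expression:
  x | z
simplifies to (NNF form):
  x | z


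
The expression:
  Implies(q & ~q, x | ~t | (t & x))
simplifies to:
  True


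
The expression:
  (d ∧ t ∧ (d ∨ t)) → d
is always true.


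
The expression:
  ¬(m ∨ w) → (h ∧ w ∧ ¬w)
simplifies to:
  m ∨ w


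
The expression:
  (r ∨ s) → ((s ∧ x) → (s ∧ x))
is always true.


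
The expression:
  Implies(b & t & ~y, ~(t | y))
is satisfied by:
  {y: True, t: False, b: False}
  {t: False, b: False, y: False}
  {y: True, b: True, t: False}
  {b: True, t: False, y: False}
  {y: True, t: True, b: False}
  {t: True, y: False, b: False}
  {y: True, b: True, t: True}


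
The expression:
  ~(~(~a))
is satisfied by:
  {a: False}


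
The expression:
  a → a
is always true.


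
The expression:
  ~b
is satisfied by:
  {b: False}


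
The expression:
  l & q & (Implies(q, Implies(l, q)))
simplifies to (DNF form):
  l & q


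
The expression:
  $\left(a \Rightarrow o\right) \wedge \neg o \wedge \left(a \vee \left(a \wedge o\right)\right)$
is never true.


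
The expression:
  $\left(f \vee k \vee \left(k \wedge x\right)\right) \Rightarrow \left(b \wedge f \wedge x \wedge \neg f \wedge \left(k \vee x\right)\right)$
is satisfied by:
  {f: False, k: False}


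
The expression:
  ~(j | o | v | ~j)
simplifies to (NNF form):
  False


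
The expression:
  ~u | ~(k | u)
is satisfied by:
  {u: False}


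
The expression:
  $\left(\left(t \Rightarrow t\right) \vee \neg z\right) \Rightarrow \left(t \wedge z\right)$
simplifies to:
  $t \wedge z$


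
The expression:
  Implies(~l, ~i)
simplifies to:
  l | ~i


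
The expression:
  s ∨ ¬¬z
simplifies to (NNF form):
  s ∨ z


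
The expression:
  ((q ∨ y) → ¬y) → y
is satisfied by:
  {y: True}


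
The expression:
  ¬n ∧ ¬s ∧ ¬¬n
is never true.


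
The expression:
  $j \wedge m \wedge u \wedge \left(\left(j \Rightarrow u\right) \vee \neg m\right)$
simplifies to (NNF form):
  $j \wedge m \wedge u$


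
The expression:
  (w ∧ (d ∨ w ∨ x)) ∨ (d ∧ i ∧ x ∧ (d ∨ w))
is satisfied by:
  {i: True, w: True, d: True, x: True}
  {i: True, w: True, d: True, x: False}
  {i: True, w: True, x: True, d: False}
  {i: True, w: True, x: False, d: False}
  {w: True, d: True, x: True, i: False}
  {w: True, d: True, x: False, i: False}
  {w: True, d: False, x: True, i: False}
  {w: True, d: False, x: False, i: False}
  {i: True, d: True, x: True, w: False}


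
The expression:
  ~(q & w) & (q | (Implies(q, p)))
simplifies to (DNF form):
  ~q | ~w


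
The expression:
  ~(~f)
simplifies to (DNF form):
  f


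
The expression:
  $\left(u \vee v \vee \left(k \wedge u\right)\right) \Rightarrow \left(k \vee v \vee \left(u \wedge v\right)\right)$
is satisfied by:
  {k: True, v: True, u: False}
  {k: True, u: False, v: False}
  {v: True, u: False, k: False}
  {v: False, u: False, k: False}
  {k: True, v: True, u: True}
  {k: True, u: True, v: False}
  {v: True, u: True, k: False}


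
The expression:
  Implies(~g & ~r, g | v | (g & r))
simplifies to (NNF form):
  g | r | v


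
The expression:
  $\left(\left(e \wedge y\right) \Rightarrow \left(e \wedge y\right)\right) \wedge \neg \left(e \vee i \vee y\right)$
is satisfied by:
  {i: False, e: False, y: False}


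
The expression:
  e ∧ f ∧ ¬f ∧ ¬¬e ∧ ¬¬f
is never true.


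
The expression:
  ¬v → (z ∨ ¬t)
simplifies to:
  v ∨ z ∨ ¬t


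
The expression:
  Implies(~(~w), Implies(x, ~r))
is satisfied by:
  {w: False, x: False, r: False}
  {r: True, w: False, x: False}
  {x: True, w: False, r: False}
  {r: True, x: True, w: False}
  {w: True, r: False, x: False}
  {r: True, w: True, x: False}
  {x: True, w: True, r: False}


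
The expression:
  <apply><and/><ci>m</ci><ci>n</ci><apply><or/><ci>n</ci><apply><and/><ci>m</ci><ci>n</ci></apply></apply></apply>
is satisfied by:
  {m: True, n: True}


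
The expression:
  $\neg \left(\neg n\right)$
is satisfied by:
  {n: True}


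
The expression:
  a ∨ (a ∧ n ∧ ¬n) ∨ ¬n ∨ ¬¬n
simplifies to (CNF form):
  True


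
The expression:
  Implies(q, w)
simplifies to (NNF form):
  w | ~q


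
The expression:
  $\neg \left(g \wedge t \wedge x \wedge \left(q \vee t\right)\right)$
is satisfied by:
  {g: False, t: False, x: False}
  {x: True, g: False, t: False}
  {t: True, g: False, x: False}
  {x: True, t: True, g: False}
  {g: True, x: False, t: False}
  {x: True, g: True, t: False}
  {t: True, g: True, x: False}


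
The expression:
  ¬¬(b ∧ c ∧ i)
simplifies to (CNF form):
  b ∧ c ∧ i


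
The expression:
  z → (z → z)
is always true.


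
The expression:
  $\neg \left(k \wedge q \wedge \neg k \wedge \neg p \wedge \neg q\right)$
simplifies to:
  $\text{True}$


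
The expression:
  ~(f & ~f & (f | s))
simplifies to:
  True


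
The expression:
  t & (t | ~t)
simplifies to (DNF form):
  t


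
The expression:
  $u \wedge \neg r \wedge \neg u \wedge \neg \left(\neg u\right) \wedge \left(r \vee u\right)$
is never true.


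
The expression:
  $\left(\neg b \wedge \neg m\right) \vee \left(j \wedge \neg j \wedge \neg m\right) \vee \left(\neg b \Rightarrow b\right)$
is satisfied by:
  {b: True, m: False}
  {m: False, b: False}
  {m: True, b: True}


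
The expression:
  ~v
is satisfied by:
  {v: False}


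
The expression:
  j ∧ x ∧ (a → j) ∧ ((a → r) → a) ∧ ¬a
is never true.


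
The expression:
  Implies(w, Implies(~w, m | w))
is always true.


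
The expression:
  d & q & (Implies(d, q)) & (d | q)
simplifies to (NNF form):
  d & q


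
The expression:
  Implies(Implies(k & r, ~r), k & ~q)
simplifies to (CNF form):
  k & (r | ~q)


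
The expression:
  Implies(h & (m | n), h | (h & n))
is always true.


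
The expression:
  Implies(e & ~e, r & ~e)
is always true.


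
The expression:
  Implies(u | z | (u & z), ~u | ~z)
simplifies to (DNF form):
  ~u | ~z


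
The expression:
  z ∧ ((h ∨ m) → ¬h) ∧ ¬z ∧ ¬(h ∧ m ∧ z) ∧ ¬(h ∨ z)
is never true.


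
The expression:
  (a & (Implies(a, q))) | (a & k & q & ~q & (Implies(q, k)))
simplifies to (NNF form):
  a & q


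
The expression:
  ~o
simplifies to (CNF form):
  ~o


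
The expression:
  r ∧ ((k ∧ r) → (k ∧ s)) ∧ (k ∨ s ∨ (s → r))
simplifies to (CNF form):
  r ∧ (s ∨ ¬k)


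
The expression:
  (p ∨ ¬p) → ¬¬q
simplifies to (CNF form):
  q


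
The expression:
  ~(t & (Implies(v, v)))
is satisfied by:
  {t: False}


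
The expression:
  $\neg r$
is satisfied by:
  {r: False}


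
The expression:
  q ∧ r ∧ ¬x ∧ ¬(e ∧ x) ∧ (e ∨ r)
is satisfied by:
  {r: True, q: True, x: False}


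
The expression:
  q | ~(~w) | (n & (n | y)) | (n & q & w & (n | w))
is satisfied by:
  {n: True, q: True, w: True}
  {n: True, q: True, w: False}
  {n: True, w: True, q: False}
  {n: True, w: False, q: False}
  {q: True, w: True, n: False}
  {q: True, w: False, n: False}
  {w: True, q: False, n: False}


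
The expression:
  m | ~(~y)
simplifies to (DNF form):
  m | y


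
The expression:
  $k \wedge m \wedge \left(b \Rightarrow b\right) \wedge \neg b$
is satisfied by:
  {m: True, k: True, b: False}
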